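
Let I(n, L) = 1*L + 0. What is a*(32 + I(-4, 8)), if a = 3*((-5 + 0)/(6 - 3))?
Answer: -200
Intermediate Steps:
a = -5 (a = 3*(-5/3) = -5)
I(n, L) = L (I(n, L) = L + 0 = L)
a*(32 + I(-4, 8)) = -5*(32 + 8) = -5*40 = -200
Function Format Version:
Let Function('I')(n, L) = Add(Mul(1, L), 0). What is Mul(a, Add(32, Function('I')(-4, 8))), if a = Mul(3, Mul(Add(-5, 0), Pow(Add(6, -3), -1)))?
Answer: -200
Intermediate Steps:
a = -5 (a = Mul(3, Mul(-5, Pow(3, -1))) = Mul(3, Mul(-5, Rational(1, 3))) = Mul(3, Rational(-5, 3)) = -5)
Function('I')(n, L) = L (Function('I')(n, L) = Add(L, 0) = L)
Mul(a, Add(32, Function('I')(-4, 8))) = Mul(-5, Add(32, 8)) = Mul(-5, 40) = -200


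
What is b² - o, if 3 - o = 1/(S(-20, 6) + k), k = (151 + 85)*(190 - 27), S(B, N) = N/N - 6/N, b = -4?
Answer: 500085/38468 ≈ 13.000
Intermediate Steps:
S(B, N) = 1 - 6/N
k = 38468 (k = 236*163 = 38468)
o = 115403/38468 (o = 3 - 1/((-6 + 6)/6 + 38468) = 3 - 1/((⅙)*0 + 38468) = 3 - 1/(0 + 38468) = 3 - 1/38468 = 115403/38468 ≈ 3.0000)
b² - o = (-4)² - 1*115403/38468 = 16 - 115403/38468 = 500085/38468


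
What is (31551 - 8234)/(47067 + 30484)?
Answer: 23317/77551 ≈ 0.30067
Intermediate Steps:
(31551 - 8234)/(47067 + 30484) = 23317/77551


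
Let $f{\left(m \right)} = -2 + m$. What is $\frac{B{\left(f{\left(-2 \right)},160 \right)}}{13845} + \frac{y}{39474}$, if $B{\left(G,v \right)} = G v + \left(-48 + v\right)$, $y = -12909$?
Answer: $- \frac{22174153}{60724170} \approx -0.36516$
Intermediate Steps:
$B{\left(G,v \right)} = -48 + v + G v$
$\frac{B{\left(f{\left(-2 \right)},160 \right)}}{13845} + \frac{y}{39474} = \frac{-48 + 160 + \left(-2 - 2\right) 160}{13845} - \frac{12909}{39474} = \left(-48 + 160 - 640\right) \frac{1}{13845} - \frac{4303}{13158} = \left(-528\right) \frac{1}{13845} - \frac{4303}{13158} = - \frac{176}{4615} - \frac{4303}{13158} = - \frac{22174153}{60724170}$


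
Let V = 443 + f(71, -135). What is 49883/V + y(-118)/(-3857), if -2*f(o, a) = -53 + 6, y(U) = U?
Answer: 384907556/3598581 ≈ 106.96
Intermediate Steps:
f(o, a) = 47/2 (f(o, a) = -(-53 + 6)/2 = -½*(-47) = 47/2)
V = 933/2 (V = 443 + 47/2 = 933/2 ≈ 466.50)
49883/V + y(-118)/(-3857) = 49883/(933/2) - 118/(-3857) = 49883*(2/933) - 118*(-1/3857) = 99766/933 + 118/3857 = 384907556/3598581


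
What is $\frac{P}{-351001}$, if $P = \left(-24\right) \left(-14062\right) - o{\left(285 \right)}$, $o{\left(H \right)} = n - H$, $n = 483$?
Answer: $- \frac{337290}{351001} \approx -0.96094$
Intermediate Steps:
$o{\left(H \right)} = 483 - H$
$P = 337290$ ($P = \left(-24\right) \left(-14062\right) - \left(483 - 285\right) = 337488 - \left(483 - 285\right) = 337488 - 198 = 337290$)
$\frac{P}{-351001} = \frac{337290}{-351001} = 337290 \left(- \frac{1}{351001}\right) = - \frac{337290}{351001}$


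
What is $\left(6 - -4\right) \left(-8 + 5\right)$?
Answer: $-30$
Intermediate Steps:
$\left(6 - -4\right) \left(-8 + 5\right) = \left(6 + 4\right) \left(-3\right) = 10 \left(-3\right) = -30$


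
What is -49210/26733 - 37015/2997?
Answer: -2849635/200799 ≈ -14.191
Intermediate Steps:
-49210/26733 - 37015/2997 = -49210*1/26733 - 37015*1/2997 = -370/201 - 37015/2997 = -2849635/200799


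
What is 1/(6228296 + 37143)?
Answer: 1/6265439 ≈ 1.5961e-7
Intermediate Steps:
1/(6228296 + 37143) = 1/6265439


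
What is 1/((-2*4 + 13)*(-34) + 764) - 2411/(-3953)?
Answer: 1436087/2348082 ≈ 0.61160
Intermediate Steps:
1/((-2*4 + 13)*(-34) + 764) - 2411/(-3953) = 1/((-8 + 13)*(-34) + 764) - 2411*(-1/3953) = 1/(5*(-34) + 764) + 2411/3953 = 1/(-170 + 764) + 2411/3953 = 1/594 + 2411/3953 = 1436087/2348082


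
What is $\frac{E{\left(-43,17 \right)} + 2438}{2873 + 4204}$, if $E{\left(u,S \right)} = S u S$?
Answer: $- \frac{1427}{1011} \approx -1.4115$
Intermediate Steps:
$E{\left(u,S \right)} = u S^{2}$
$\frac{E{\left(-43,17 \right)} + 2438}{2873 + 4204} = \frac{- 43 \cdot 17^{2} + 2438}{2873 + 4204} = \frac{\left(-43\right) 289 + 2438}{7077} = \left(-12427 + 2438\right) \frac{1}{7077} = \left(-9989\right) \frac{1}{7077} = - \frac{1427}{1011}$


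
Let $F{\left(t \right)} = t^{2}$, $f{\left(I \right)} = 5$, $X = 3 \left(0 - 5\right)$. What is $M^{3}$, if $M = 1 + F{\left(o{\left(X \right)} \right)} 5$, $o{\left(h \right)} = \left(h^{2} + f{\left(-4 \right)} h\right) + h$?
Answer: $756705554148376$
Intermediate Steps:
$X = -15$ ($X = 3 \left(-5\right) = -15$)
$o{\left(h \right)} = h^{2} + 6 h$ ($o{\left(h \right)} = \left(h^{2} + 5 h\right) + h = h^{2} + 6 h$)
$M = 91126$ ($M = 1 + \left(- 15 \left(6 - 15\right)\right)^{2} \cdot 5 = 1 + \left(\left(-15\right) \left(-9\right)\right)^{2} \cdot 5 = 1 + 135^{2} \cdot 5 = 1 + 18225 \cdot 5 = 1 + 91125 = 91126$)
$M^{3} = 91126^{3} = 756705554148376$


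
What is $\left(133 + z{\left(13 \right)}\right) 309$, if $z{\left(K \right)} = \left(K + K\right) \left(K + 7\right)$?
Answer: $201777$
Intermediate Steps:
$z{\left(K \right)} = 2 K \left(7 + K\right)$
$\left(133 + z{\left(13 \right)}\right) 309 = \left(133 + 2 \cdot 13 \left(7 + 13\right)\right) 309 = \left(133 + 2 \cdot 13 \cdot 20\right) 309 = \left(133 + 520\right) 309 = 653 \cdot 309 = 201777$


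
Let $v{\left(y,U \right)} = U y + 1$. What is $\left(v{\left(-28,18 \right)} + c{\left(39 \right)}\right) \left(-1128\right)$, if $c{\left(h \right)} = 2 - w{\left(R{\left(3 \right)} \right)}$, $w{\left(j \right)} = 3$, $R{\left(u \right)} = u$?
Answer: $568512$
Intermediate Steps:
$c{\left(h \right)} = -1$ ($c{\left(h \right)} = 2 - 3 = -1$)
$v{\left(y,U \right)} = 1 + U y$
$\left(v{\left(-28,18 \right)} + c{\left(39 \right)}\right) \left(-1128\right) = \left(\left(1 + 18 \left(-28\right)\right) - 1\right) \left(-1128\right) = \left(\left(1 - 504\right) - 1\right) \left(-1128\right) = \left(-503 - 1\right) \left(-1128\right) = \left(-504\right) \left(-1128\right) = 568512$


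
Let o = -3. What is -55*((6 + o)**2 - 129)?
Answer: 6600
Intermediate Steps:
-55*((6 + o)**2 - 129) = -55*((6 - 3)**2 - 129) = -55*(3**2 - 129) = -55*(9 - 129) = -55*(-120) = 6600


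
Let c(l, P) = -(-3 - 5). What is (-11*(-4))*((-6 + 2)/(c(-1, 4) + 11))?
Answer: -176/19 ≈ -9.2632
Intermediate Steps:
c(l, P) = 8 (c(l, P) = -1*(-8) = 8)
(-11*(-4))*((-6 + 2)/(c(-1, 4) + 11)) = (-11*(-4))*((-6 + 2)/(8 + 11)) = 44*(-4/19) = -176/19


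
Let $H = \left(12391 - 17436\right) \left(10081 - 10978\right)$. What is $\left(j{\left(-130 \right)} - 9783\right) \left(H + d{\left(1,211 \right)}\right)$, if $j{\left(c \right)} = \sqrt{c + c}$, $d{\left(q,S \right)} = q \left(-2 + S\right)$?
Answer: $-44273690442 + 9051148 i \sqrt{65} \approx -4.4274 \cdot 10^{10} + 7.2973 \cdot 10^{7} i$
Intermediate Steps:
$j{\left(c \right)} = \sqrt{2} \sqrt{c}$ ($j{\left(c \right)} = \sqrt{2 c} = \sqrt{2} \sqrt{c}$)
$H = 4525365$ ($H = \left(-5045\right) \left(-897\right) = 4525365$)
$\left(j{\left(-130 \right)} - 9783\right) \left(H + d{\left(1,211 \right)}\right) = \left(\sqrt{2} \sqrt{-130} - 9783\right) \left(4525365 + 1 \left(-2 + 211\right)\right) = \left(\sqrt{2} i \sqrt{130} - 9783\right) \left(4525365 + 1 \cdot 209\right) = \left(2 i \sqrt{65} - 9783\right) \left(4525365 + 209\right) = \left(-9783 + 2 i \sqrt{65}\right) 4525574 = -44273690442 + 9051148 i \sqrt{65}$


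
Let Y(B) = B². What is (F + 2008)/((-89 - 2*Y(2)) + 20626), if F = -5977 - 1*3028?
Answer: -6997/20529 ≈ -0.34084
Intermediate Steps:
F = -9005 (F = -5977 - 3028 = -9005)
(F + 2008)/((-89 - 2*Y(2)) + 20626) = (-9005 + 2008)/((-89 - 2*2²) + 20626) = -6997/((-89 - 2*4) + 20626) = -6997/((-89 - 8) + 20626) = -6997/(-97 + 20626) = -6997/20529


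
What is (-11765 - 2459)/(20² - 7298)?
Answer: 7112/3449 ≈ 2.0620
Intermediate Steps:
(-11765 - 2459)/(20² - 7298) = -14224/(400 - 7298) = -14224/(-6898) = -14224*(-1/6898) = 7112/3449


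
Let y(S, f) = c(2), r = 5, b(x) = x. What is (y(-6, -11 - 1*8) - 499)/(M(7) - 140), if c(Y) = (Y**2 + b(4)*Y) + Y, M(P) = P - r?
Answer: 485/138 ≈ 3.5145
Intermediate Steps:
M(P) = -5 + P (M(P) = P - 1*5 = P - 5 = -5 + P)
c(Y) = Y**2 + 5*Y (c(Y) = (Y**2 + 4*Y) + Y = Y**2 + 5*Y)
y(S, f) = 14 (y(S, f) = 2*(5 + 2) = 2*7 = 14)
(y(-6, -11 - 1*8) - 499)/(M(7) - 140) = (14 - 499)/((-5 + 7) - 140) = -485/(2 - 140) = -485/(-138) = -485*(-1/138) = 485/138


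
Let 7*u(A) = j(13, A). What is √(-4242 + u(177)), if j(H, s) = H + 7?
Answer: I*√207718/7 ≈ 65.109*I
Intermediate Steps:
j(H, s) = 7 + H
u(A) = 20/7 (u(A) = (7 + 13)/7 = (⅐)*20 = 20/7)
√(-4242 + u(177)) = √(-4242 + 20/7) = √(-29674/7) = I*√207718/7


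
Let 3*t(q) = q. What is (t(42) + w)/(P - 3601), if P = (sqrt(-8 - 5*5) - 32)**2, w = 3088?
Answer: 1551*I/(-1305*I + 32*sqrt(33)) ≈ -1.1654 + 0.16416*I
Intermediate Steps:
t(q) = q/3
P = (-32 + I*sqrt(33))**2 (P = (sqrt(-8 - 25) - 32)**2 = (sqrt(-33) - 32)**2 = (I*sqrt(33) - 32)**2 = (-32 + I*sqrt(33))**2 ≈ 991.0 - 367.65*I)
(t(42) + w)/(P - 3601) = ((1/3)*42 + 3088)/((32 - I*sqrt(33))**2 - 3601) = (14 + 3088)/(-3601 + (32 - I*sqrt(33))**2) = 3102/(-3601 + (32 - I*sqrt(33))**2)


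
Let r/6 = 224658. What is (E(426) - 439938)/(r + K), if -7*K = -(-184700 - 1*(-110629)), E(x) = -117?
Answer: -616077/1872313 ≈ -0.32905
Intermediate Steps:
r = 1347948 (r = 6*224658 = 1347948)
K = -74071/7 (K = -(-1)*(-184700 - 1*(-110629))/7 = -(-1)*(-184700 + 110629)/7 = -(-1)*(-74071)/7 = -⅐*74071 = -74071/7 ≈ -10582.)
(E(426) - 439938)/(r + K) = (-117 - 439938)/(1347948 - 74071/7) = -440055/9361565/7 = -440055*7/9361565 = -616077/1872313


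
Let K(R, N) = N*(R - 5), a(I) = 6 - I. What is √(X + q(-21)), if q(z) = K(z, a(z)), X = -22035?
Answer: I*√22737 ≈ 150.79*I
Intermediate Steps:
K(R, N) = N*(-5 + R)
q(z) = (-5 + z)*(6 - z) (q(z) = (6 - z)*(-5 + z) = (-5 + z)*(6 - z))
√(X + q(-21)) = √(-22035 - (-6 - 21)*(-5 - 21)) = √(-22035 - 1*(-27)*(-26)) = √(-22035 - 702) = √(-22737) = I*√22737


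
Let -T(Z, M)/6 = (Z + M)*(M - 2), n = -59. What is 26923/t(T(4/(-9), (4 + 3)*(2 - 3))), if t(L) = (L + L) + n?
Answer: -26923/863 ≈ -31.197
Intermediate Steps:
T(Z, M) = -6*(-2 + M)*(M + Z) (T(Z, M) = -6*(Z + M)*(M - 2) = -6*(M + Z)*(-2 + M) = -6*(-2 + M)*(M + Z))
t(L) = -59 + 2*L (t(L) = (L + L) - 59 = 2*L - 59 = -59 + 2*L)
26923/t(T(4/(-9), (4 + 3)*(2 - 3))) = 26923/(-59 + 2*(-6*(2 - 3)²*(4 + 3)² + 12*((4 + 3)*(2 - 3)) + 12*(4/(-9)) - 6*(4 + 3)*(2 - 3)*4/(-9))) = 26923/(-59 + 2*(-6*(7*(-1))² + 12*(7*(-1)) + 12*(4*(-⅑)) - 6*7*(-1)*4*(-⅑))) = 26923/(-59 + 2*(-6*(-7)² + 12*(-7) + 12*(-4/9) - 6*(-7)*(-4/9))) = 26923/(-59 + 2*(-6*49 - 84 - 16/3 - 56/3)) = 26923/(-59 + 2*(-294 - 84 - 16/3 - 56/3)) = 26923/(-59 + 2*(-402)) = 26923/(-59 - 804) = 26923/(-863) = 26923*(-1/863) = -26923/863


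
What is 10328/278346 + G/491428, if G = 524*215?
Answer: 4554241093/17098377261 ≈ 0.26636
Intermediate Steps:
G = 112660
10328/278346 + G/491428 = 10328/278346 + 112660/491428 = 10328*(1/278346) + 112660*(1/491428) = 5164/139173 + 28165/122857 = 4554241093/17098377261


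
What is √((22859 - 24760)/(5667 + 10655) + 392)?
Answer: √104400784006/16322 ≈ 19.796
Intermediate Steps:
√((22859 - 24760)/(5667 + 10655) + 392) = √(-1901/16322 + 392) = √(6396323/16322) = √104400784006/16322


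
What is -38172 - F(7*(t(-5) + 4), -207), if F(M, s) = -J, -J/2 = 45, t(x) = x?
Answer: -38262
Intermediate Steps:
J = -90 (J = -2*45 = -90)
F(M, s) = 90 (F(M, s) = -1*(-90) = 90)
-38172 - F(7*(t(-5) + 4), -207) = -38172 - 1*90 = -38172 - 90 = -38262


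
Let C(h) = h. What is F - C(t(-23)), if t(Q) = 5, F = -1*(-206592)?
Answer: 206587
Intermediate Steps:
F = 206592
F - C(t(-23)) = 206592 - 1*5 = 206592 - 5 = 206587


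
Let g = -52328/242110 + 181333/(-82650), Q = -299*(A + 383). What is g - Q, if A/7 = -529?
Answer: -64077302134393/64549650 ≈ -9.9268e+5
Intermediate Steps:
A = -3703 (A = 7*(-529) = -3703)
Q = 992680 (Q = -299*(-3703 + 383) = -299*(-3320) = 992680)
g = -155572393/64549650 (g = -52328*1/242110 + 181333*(-1/82650) = -844/3905 - 181333/82650 = -155572393/64549650 ≈ -2.4101)
g - Q = -155572393/64549650 - 1*992680 = -155572393/64549650 - 992680 = -64077302134393/64549650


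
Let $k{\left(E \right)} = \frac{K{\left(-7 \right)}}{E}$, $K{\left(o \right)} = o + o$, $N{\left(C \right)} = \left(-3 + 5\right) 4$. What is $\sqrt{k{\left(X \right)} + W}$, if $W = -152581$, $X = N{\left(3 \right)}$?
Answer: $\frac{i \sqrt{610331}}{2} \approx 390.62 i$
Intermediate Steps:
$N{\left(C \right)} = 8$ ($N{\left(C \right)} = 2 \cdot 4 = 8$)
$K{\left(o \right)} = 2 o$
$X = 8$
$k{\left(E \right)} = - \frac{14}{E}$ ($k{\left(E \right)} = \frac{2 \left(-7\right)}{E} = - \frac{14}{E}$)
$\sqrt{k{\left(X \right)} + W} = \sqrt{- \frac{14}{8} - 152581} = \sqrt{\left(-14\right) \frac{1}{8} - 152581} = \sqrt{- \frac{7}{4} - 152581} = \sqrt{- \frac{610331}{4}} = \frac{i \sqrt{610331}}{2}$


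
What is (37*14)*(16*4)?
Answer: 33152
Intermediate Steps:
(37*14)*(16*4) = 518*64 = 33152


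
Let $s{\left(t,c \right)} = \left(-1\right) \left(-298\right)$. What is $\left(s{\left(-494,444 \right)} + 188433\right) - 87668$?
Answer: $101063$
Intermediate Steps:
$s{\left(t,c \right)} = 298$
$\left(s{\left(-494,444 \right)} + 188433\right) - 87668 = \left(298 + 188433\right) - 87668 = 188731 - 87668 = 101063$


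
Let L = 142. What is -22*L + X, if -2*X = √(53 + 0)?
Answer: -3124 - √53/2 ≈ -3127.6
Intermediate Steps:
X = -√53/2 (X = -√(53 + 0)/2 = -√53/2 ≈ -3.6401)
-22*L + X = -22*142 - √53/2 = -3124 - √53/2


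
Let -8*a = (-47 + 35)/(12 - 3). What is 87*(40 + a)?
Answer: 6989/2 ≈ 3494.5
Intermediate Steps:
a = ⅙ (a = -(-47 + 35)/(8*(12 - 3)) = -(-3)/(2*9) = -⅛*(-4/3) = ⅙ ≈ 0.16667)
87*(40 + a) = 87*(40 + ⅙) = 87*(241/6) = 6989/2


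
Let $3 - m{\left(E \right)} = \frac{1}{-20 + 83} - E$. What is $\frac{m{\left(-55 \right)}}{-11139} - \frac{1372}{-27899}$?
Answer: $\frac{1054235627}{19578318543} \approx 0.053847$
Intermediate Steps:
$m{\left(E \right)} = \frac{188}{63} + E$ ($m{\left(E \right)} = 3 - \left(\frac{1}{-20 + 83} - E\right) = 3 - \left(\frac{1}{63} - E\right) = 3 + \left(- \frac{1}{63} + E\right) = \frac{188}{63} + E$)
$\frac{m{\left(-55 \right)}}{-11139} - \frac{1372}{-27899} = \frac{\frac{188}{63} - 55}{-11139} - \frac{1372}{-27899} = \left(- \frac{3277}{63}\right) \left(- \frac{1}{11139}\right) - - \frac{1372}{27899} = \frac{3277}{701757} + \frac{1372}{27899} = \frac{1054235627}{19578318543}$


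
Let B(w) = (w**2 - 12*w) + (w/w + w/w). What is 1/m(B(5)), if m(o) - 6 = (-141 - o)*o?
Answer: 1/3570 ≈ 0.00028011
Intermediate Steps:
B(w) = 2 + w**2 - 12*w (B(w) = (w**2 - 12*w) + (1 + 1) = (w**2 - 12*w) + 2 = 2 + w**2 - 12*w)
m(o) = 6 + o*(-141 - o) (m(o) = 6 + (-141 - o)*o = 6 + o*(-141 - o))
1/m(B(5)) = 1/(6 - (2 + 5**2 - 12*5)**2 - 141*(2 + 5**2 - 12*5)) = 1/(6 - (2 + 25 - 60)**2 - 141*(2 + 25 - 60)) = 1/(6 - 1*(-33)**2 - 141*(-33)) = 1/(6 - 1*1089 + 4653) = 1/(6 - 1089 + 4653) = 1/3570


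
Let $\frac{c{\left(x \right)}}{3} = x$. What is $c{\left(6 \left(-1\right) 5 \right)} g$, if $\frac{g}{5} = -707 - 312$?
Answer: $458550$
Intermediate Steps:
$c{\left(x \right)} = 3 x$
$g = -5095$ ($g = 5 \left(-707 - 312\right) = 5 \left(-1019\right) = -5095$)
$c{\left(6 \left(-1\right) 5 \right)} g = 3 \cdot 6 \left(-1\right) 5 \left(-5095\right) = 3 \left(\left(-6\right) 5\right) \left(-5095\right) = 3 \left(-30\right) \left(-5095\right) = \left(-90\right) \left(-5095\right) = 458550$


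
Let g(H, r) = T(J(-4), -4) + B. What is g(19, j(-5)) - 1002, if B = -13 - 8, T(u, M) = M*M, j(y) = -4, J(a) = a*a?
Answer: -1007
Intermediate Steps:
J(a) = a²
T(u, M) = M²
B = -21
g(H, r) = -5 (g(H, r) = (-4)² - 21 = 16 - 21 = -5)
g(19, j(-5)) - 1002 = -5 - 1002 = -1007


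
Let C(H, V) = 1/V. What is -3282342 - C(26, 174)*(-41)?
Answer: -571127467/174 ≈ -3.2823e+6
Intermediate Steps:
-3282342 - C(26, 174)*(-41) = -3282342 - (-41)/174 = -3282342 - 1*(-41/174) = -3282342 + 41/174 = -571127467/174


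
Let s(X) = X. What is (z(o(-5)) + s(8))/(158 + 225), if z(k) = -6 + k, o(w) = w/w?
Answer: 3/383 ≈ 0.0078329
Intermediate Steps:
o(w) = 1
(z(o(-5)) + s(8))/(158 + 225) = ((-6 + 1) + 8)/(158 + 225) = (-5 + 8)/383 = 3*(1/383) = 3/383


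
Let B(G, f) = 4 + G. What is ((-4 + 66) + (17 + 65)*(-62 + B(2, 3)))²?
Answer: 20520900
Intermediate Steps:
((-4 + 66) + (17 + 65)*(-62 + B(2, 3)))² = ((-4 + 66) + (17 + 65)*(-62 + (4 + 2)))² = (62 + 82*(-62 + 6))² = (62 + 82*(-56))² = (62 - 4592)² = (-4530)² = 20520900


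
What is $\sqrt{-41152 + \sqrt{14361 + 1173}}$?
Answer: $\sqrt{-41152 + 3 \sqrt{1726}} \approx 202.55 i$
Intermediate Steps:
$\sqrt{-41152 + \sqrt{14361 + 1173}} = \sqrt{-41152 + \sqrt{15534}} = \sqrt{-41152 + 3 \sqrt{1726}}$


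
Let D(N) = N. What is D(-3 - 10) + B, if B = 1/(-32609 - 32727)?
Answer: -849369/65336 ≈ -13.000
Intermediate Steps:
B = -1/65336 (B = 1/(-65336) = -1/65336 ≈ -1.5306e-5)
D(-3 - 10) + B = (-3 - 10) - 1/65336 = -13 - 1/65336 = -849369/65336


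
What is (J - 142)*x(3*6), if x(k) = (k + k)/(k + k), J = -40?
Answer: -182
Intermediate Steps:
x(k) = 1 (x(k) = (2*k)/((2*k)) = (2*k)*(1/(2*k)) = 1)
(J - 142)*x(3*6) = (-40 - 142)*1 = -182*1 = -182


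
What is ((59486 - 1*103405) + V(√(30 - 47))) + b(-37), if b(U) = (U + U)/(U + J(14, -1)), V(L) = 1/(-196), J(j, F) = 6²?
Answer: -8593621/196 ≈ -43845.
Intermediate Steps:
J(j, F) = 36
V(L) = -1/196
b(U) = 2*U/(36 + U) (b(U) = (U + U)/(U + 36) = (2*U)/(36 + U) = 2*U/(36 + U))
((59486 - 1*103405) + V(√(30 - 47))) + b(-37) = ((59486 - 1*103405) - 1/196) + 2*(-37)/(36 - 37) = ((59486 - 103405) - 1/196) + 2*(-37)/(-1) = (-43919 - 1/196) + 2*(-37)*(-1) = -8608125/196 + 74 = -8593621/196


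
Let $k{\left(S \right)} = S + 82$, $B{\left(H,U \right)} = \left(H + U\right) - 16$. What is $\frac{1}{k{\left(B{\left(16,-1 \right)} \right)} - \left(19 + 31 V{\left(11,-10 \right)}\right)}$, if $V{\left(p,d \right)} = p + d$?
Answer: $\frac{1}{31} \approx 0.032258$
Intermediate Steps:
$B{\left(H,U \right)} = -16 + H + U$
$V{\left(p,d \right)} = d + p$
$k{\left(S \right)} = 82 + S$
$\frac{1}{k{\left(B{\left(16,-1 \right)} \right)} - \left(19 + 31 V{\left(11,-10 \right)}\right)} = \frac{1}{\left(82 - 1\right) - \left(19 + 31 \left(-10 + 11\right)\right)} = \frac{1}{\left(82 - 1\right) - 50} = \frac{1}{81 - 50} = \frac{1}{31}$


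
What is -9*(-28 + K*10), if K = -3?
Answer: 522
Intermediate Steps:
-9*(-28 + K*10) = -9*(-28 - 3*10) = -9*(-28 - 30) = -9*(-58) = 522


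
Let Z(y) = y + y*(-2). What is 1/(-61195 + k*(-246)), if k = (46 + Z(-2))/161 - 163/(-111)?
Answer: -5957/367127437 ≈ -1.6226e-5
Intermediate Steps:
Z(y) = -y (Z(y) = y - 2*y = -y)
k = 31571/17871 (k = (46 - 1*(-2))/161 - 163/(-111) = (46 + 2)*(1/161) - 163*(-1/111) = 48*(1/161) + 163/111 = 48/161 + 163/111 = 31571/17871 ≈ 1.7666)
1/(-61195 + k*(-246)) = 1/(-61195 + (31571/17871)*(-246)) = 1/(-61195 - 2588822/5957) = 1/(-367127437/5957) = -5957/367127437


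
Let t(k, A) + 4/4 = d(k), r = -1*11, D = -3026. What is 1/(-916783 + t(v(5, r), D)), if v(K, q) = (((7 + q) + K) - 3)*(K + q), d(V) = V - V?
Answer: -1/916784 ≈ -1.0908e-6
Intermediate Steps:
r = -11
d(V) = 0
v(K, q) = (K + q)*(4 + K + q) (v(K, q) = ((7 + K + q) - 3)*(K + q) = (4 + K + q)*(K + q) = (K + q)*(4 + K + q))
t(k, A) = -1 (t(k, A) = -1 + 0 = -1)
1/(-916783 + t(v(5, r), D)) = 1/(-916783 - 1) = 1/(-916784) = -1/916784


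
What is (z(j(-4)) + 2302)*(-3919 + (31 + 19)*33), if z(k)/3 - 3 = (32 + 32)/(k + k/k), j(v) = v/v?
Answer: -5461483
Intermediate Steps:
j(v) = 1
z(k) = 9 + 192/(1 + k) (z(k) = 9 + 3*((32 + 32)/(k + k/k)) = 9 + 3*(64/(k + 1)) = 9 + 3*(64/(1 + k)) = 9 + 192/(1 + k))
(z(j(-4)) + 2302)*(-3919 + (31 + 19)*33) = (3*(67 + 3*1)/(1 + 1) + 2302)*(-3919 + (31 + 19)*33) = (3*(67 + 3)/2 + 2302)*(-3919 + 50*33) = (3*(½)*70 + 2302)*(-3919 + 1650) = (105 + 2302)*(-2269) = 2407*(-2269) = -5461483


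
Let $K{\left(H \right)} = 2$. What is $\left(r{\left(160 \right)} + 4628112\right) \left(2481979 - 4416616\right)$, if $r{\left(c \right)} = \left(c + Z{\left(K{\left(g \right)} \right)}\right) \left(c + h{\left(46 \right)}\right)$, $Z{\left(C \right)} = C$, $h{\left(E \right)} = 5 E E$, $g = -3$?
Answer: $-12319752938904$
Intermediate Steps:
$h{\left(E \right)} = 5 E^{2}$
$r{\left(c \right)} = \left(2 + c\right) \left(10580 + c\right)$ ($r{\left(c \right)} = \left(c + 2\right) \left(c + 5 \cdot 46^{2}\right) = \left(2 + c\right) \left(c + 5 \cdot 2116\right) = \left(2 + c\right) \left(c + 10580\right) = \left(2 + c\right) \left(10580 + c\right)$)
$\left(r{\left(160 \right)} + 4628112\right) \left(2481979 - 4416616\right) = \left(\left(21160 + 160^{2} + 10582 \cdot 160\right) + 4628112\right) \left(2481979 - 4416616\right) = \left(\left(21160 + 25600 + 1693120\right) + 4628112\right) \left(-1934637\right) = \left(1739880 + 4628112\right) \left(-1934637\right) = 6367992 \left(-1934637\right) = -12319752938904$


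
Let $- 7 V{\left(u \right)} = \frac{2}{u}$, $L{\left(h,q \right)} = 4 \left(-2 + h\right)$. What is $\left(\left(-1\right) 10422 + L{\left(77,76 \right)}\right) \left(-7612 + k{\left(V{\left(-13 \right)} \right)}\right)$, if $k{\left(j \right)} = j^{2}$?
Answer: $\frac{91148563728}{1183} \approx 7.7049 \cdot 10^{7}$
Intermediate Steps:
$L{\left(h,q \right)} = -8 + 4 h$
$V{\left(u \right)} = - \frac{2}{7 u}$ ($V{\left(u \right)} = - \frac{2 \frac{1}{u}}{7} = - \frac{2}{7 u}$)
$\left(\left(-1\right) 10422 + L{\left(77,76 \right)}\right) \left(-7612 + k{\left(V{\left(-13 \right)} \right)}\right) = \left(\left(-1\right) 10422 + \left(-8 + 4 \cdot 77\right)\right) \left(-7612 + \left(- \frac{2}{7 \left(-13\right)}\right)^{2}\right) = \left(-10422 + \left(-8 + 308\right)\right) \left(-7612 + \left(\left(- \frac{2}{7}\right) \left(- \frac{1}{13}\right)\right)^{2}\right) = \left(-10422 + 300\right) \left(-7612 + \left(\frac{2}{91}\right)^{2}\right) = - 10122 \left(-7612 + \frac{4}{8281}\right) = \left(-10122\right) \left(- \frac{63034968}{8281}\right) = \frac{91148563728}{1183}$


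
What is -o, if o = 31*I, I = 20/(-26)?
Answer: 310/13 ≈ 23.846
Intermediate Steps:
I = -10/13 (I = 20*(-1/26) = -10/13 ≈ -0.76923)
o = -310/13 (o = 31*(-10/13) = -310/13 ≈ -23.846)
-o = -1*(-310/13) = 310/13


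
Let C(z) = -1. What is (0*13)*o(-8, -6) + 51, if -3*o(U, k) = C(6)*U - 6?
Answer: 51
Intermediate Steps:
o(U, k) = 2 + U/3 (o(U, k) = -(-U - 6)/3 = -(-6 - U)/3 = 2 + U/3)
(0*13)*o(-8, -6) + 51 = (0*13)*(2 + (⅓)*(-8)) + 51 = 0*(2 - 8/3) + 51 = 0*(-⅔) + 51 = 0 + 51 = 51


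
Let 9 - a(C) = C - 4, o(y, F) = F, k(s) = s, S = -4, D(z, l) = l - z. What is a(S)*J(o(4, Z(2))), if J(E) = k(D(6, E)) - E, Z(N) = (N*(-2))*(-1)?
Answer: -102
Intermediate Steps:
Z(N) = 2*N (Z(N) = -2*N*(-1) = 2*N)
a(C) = 13 - C (a(C) = 9 - (C - 4) = 9 - (-4 + C) = 9 + (4 - C) = 13 - C)
J(E) = -6 (J(E) = (E - 1*6) - E = (E - 6) - E = (-6 + E) - E = -6)
a(S)*J(o(4, Z(2))) = (13 - 1*(-4))*(-6) = (13 + 4)*(-6) = 17*(-6) = -102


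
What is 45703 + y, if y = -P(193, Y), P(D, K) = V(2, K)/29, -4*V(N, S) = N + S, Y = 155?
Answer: 5301705/116 ≈ 45704.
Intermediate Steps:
V(N, S) = -N/4 - S/4 (V(N, S) = -(N + S)/4 = -N/4 - S/4)
P(D, K) = -1/58 - K/116 (P(D, K) = (-1/4*2 - K/4)/29 = (-1/2 - K/4)*(1/29) = -1/58 - K/116)
y = 157/116 (y = -(-1/58 - 1/116*155) = -(-1/58 - 155/116) = -1*(-157/116) = 157/116 ≈ 1.3534)
45703 + y = 45703 + 157/116 = 5301705/116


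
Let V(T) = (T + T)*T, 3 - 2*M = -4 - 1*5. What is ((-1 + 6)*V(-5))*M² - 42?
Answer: 8958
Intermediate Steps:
M = 6 (M = 3/2 - (-4 - 1*5)/2 = 3/2 - (-4 - 5)/2 = 3/2 - ½*(-9) = 3/2 + 9/2 = 6)
V(T) = 2*T² (V(T) = (2*T)*T = 2*T²)
((-1 + 6)*V(-5))*M² - 42 = ((-1 + 6)*(2*(-5)²))*6² - 42 = (5*(2*25))*36 - 42 = (5*50)*36 - 42 = 250*36 - 42 = 9000 - 42 = 8958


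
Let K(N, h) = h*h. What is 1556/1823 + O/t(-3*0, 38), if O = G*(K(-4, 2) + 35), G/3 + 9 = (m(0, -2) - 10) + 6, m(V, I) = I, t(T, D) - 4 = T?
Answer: -3193141/7292 ≈ -437.90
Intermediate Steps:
t(T, D) = 4 + T
K(N, h) = h²
G = -45 (G = -27 + 3*((-2 - 10) + 6) = -27 + 3*(-12 + 6) = -27 + 3*(-6) = -27 - 18 = -45)
O = -1755 (O = -45*(2² + 35) = -45*(4 + 35) = -45*39 = -1755)
1556/1823 + O/t(-3*0, 38) = 1556/1823 - 1755/(4 - 3*0) = 1556*(1/1823) - 1755/(4 + 0) = 1556/1823 - 1755/4 = -3193141/7292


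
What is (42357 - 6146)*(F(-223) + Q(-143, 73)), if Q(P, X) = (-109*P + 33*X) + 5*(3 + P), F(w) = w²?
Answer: 2427042275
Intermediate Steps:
Q(P, X) = 15 - 104*P + 33*X (Q(P, X) = (-109*P + 33*X) + (15 + 5*P) = 15 - 104*P + 33*X)
(42357 - 6146)*(F(-223) + Q(-143, 73)) = (42357 - 6146)*((-223)² + (15 - 104*(-143) + 33*73)) = 36211*(49729 + (15 + 14872 + 2409)) = 36211*(49729 + 17296) = 36211*67025 = 2427042275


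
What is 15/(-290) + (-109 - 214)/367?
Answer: -19835/21286 ≈ -0.93183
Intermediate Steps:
15/(-290) + (-109 - 214)/367 = 15*(-1/290) - 323*1/367 = -3/58 - 323/367 = -19835/21286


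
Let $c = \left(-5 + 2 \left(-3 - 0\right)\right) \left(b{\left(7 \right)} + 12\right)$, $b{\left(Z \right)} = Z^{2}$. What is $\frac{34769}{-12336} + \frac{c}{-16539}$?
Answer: $- \frac{62974115}{22669456} \approx -2.7779$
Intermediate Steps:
$c = -671$ ($c = \left(-5 + 2 \left(-3 - 0\right)\right) \left(7^{2} + 12\right) = \left(-5 + 2 \left(-3 + 0\right)\right) \left(49 + 12\right) = \left(-5 + 2 \left(-3\right)\right) 61 = \left(-5 - 6\right) 61 = \left(-11\right) 61 = -671$)
$\frac{34769}{-12336} + \frac{c}{-16539} = \frac{34769}{-12336} - \frac{671}{-16539} = 34769 \left(- \frac{1}{12336}\right) - - \frac{671}{16539} = - \frac{34769}{12336} + \frac{671}{16539} = - \frac{62974115}{22669456}$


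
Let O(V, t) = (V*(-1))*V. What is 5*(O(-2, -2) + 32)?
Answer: 140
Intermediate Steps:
O(V, t) = -V**2 (O(V, t) = (-V)*V = -V**2)
5*(O(-2, -2) + 32) = 5*(-1*(-2)**2 + 32) = 5*(-1*4 + 32) = 5*(-4 + 32) = 5*28 = 140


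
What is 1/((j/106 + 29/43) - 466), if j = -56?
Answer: -2279/1061681 ≈ -0.0021466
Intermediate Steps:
1/((j/106 + 29/43) - 466) = 1/((-56/106 + 29/43) - 466) = 1/((-56*1/106 + 29*(1/43)) - 466) = 1/((-28/53 + 29/43) - 466) = 1/(333/2279 - 466) = 1/(-1061681/2279) = -2279/1061681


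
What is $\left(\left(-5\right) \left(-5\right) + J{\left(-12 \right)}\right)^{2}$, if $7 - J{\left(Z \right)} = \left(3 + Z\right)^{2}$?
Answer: $2401$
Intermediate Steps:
$J{\left(Z \right)} = 7 - \left(3 + Z\right)^{2}$
$\left(\left(-5\right) \left(-5\right) + J{\left(-12 \right)}\right)^{2} = \left(\left(-5\right) \left(-5\right) + \left(7 - \left(3 - 12\right)^{2}\right)\right)^{2} = \left(25 + \left(7 - \left(-9\right)^{2}\right)\right)^{2} = \left(25 + \left(7 - 81\right)\right)^{2} = \left(25 - 74\right)^{2} = \left(-49\right)^{2} = 2401$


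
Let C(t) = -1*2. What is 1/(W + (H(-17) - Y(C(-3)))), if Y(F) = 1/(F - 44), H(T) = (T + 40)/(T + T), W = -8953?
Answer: -391/3500879 ≈ -0.00011169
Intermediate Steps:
C(t) = -2
H(T) = (40 + T)/(2*T) (H(T) = (40 + T)/((2*T)) = (40 + T)*(1/(2*T)) = (40 + T)/(2*T))
Y(F) = 1/(-44 + F)
1/(W + (H(-17) - Y(C(-3)))) = 1/(-8953 + ((1/2)*(40 - 17)/(-17) - 1/(-44 - 2))) = 1/(-8953 + ((1/2)*(-1/17)*23 - 1/(-46))) = 1/(-8953 + (-23/34 - 1*(-1/46))) = 1/(-8953 + (-23/34 + 1/46)) = 1/(-8953 - 256/391) = 1/(-3500879/391) = -391/3500879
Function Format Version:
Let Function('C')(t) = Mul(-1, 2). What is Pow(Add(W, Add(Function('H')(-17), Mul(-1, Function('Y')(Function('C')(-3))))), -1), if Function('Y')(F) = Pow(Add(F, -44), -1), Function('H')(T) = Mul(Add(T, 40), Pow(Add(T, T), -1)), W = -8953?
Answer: Rational(-391, 3500879) ≈ -0.00011169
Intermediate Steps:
Function('C')(t) = -2
Function('H')(T) = Mul(Rational(1, 2), Pow(T, -1), Add(40, T)) (Function('H')(T) = Mul(Add(40, T), Pow(Mul(2, T), -1)) = Mul(Add(40, T), Mul(Rational(1, 2), Pow(T, -1))) = Mul(Rational(1, 2), Pow(T, -1), Add(40, T)))
Function('Y')(F) = Pow(Add(-44, F), -1)
Pow(Add(W, Add(Function('H')(-17), Mul(-1, Function('Y')(Function('C')(-3))))), -1) = Pow(Add(-8953, Add(Mul(Rational(1, 2), Pow(-17, -1), Add(40, -17)), Mul(-1, Pow(Add(-44, -2), -1)))), -1) = Pow(Add(-8953, Add(Mul(Rational(1, 2), Rational(-1, 17), 23), Mul(-1, Pow(-46, -1)))), -1) = Pow(Add(-8953, Add(Rational(-23, 34), Mul(-1, Rational(-1, 46)))), -1) = Pow(Add(-8953, Add(Rational(-23, 34), Rational(1, 46))), -1) = Pow(Add(-8953, Rational(-256, 391)), -1) = Pow(Rational(-3500879, 391), -1) = Rational(-391, 3500879)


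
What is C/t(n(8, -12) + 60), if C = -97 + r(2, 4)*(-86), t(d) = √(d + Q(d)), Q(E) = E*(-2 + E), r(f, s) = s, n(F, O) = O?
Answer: -147*√141/188 ≈ -9.2847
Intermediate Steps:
t(d) = √(d + d*(-2 + d))
C = -441 (C = -97 + 4*(-86) = -97 - 344 = -441)
C/t(n(8, -12) + 60) = -441*1/(√(-1 + (-12 + 60))*√(-12 + 60)) = -441*√3/(12*√(-1 + 48)) = -441*√141/564 = -147*√141/188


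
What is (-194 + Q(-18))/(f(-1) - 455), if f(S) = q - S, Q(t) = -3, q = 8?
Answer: 197/446 ≈ 0.44170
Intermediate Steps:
f(S) = 8 - S
(-194 + Q(-18))/(f(-1) - 455) = (-194 - 3)/((8 - 1*(-1)) - 455) = -197/((8 + 1) - 455) = -197/(9 - 455) = -197/(-446) = -197*(-1/446) = 197/446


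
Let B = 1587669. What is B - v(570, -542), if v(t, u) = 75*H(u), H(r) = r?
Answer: 1628319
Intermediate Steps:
v(t, u) = 75*u
B - v(570, -542) = 1587669 - 75*(-542) = 1587669 - 1*(-40650) = 1587669 + 40650 = 1628319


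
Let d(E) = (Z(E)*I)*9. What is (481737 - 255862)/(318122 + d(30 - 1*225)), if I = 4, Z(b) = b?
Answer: 225875/311102 ≈ 0.72605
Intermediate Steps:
d(E) = 36*E (d(E) = (E*4)*9 = (4*E)*9 = 36*E)
(481737 - 255862)/(318122 + d(30 - 1*225)) = (481737 - 255862)/(318122 + 36*(30 - 1*225)) = 225875/(318122 + 36*(30 - 225)) = 225875/(318122 + 36*(-195)) = 225875/(318122 - 7020) = 225875/311102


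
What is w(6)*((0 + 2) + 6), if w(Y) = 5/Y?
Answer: 20/3 ≈ 6.6667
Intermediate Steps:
w(6)*((0 + 2) + 6) = (5/6)*((0 + 2) + 6) = (5*(⅙))*(2 + 6) = (⅚)*8 = 20/3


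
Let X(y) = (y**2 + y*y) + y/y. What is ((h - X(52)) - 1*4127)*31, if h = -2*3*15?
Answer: -298406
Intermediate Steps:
h = -90 (h = -6*15 = -90)
X(y) = 1 + 2*y**2 (X(y) = (y**2 + y**2) + 1 = 2*y**2 + 1 = 1 + 2*y**2)
((h - X(52)) - 1*4127)*31 = ((-90 - (1 + 2*52**2)) - 1*4127)*31 = ((-90 - (1 + 2*2704)) - 4127)*31 = ((-90 - (1 + 5408)) - 4127)*31 = ((-90 - 1*5409) - 4127)*31 = ((-90 - 5409) - 4127)*31 = (-5499 - 4127)*31 = -9626*31 = -298406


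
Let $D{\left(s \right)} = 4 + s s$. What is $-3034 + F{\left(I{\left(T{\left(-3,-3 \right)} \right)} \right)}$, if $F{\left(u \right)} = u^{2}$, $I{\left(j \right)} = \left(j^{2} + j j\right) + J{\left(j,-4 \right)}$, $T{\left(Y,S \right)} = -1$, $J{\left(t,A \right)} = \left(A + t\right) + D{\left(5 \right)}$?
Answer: $-2358$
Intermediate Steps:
$D{\left(s \right)} = 4 + s^{2}$
$J{\left(t,A \right)} = 29 + A + t$ ($J{\left(t,A \right)} = \left(A + t\right) + \left(4 + 5^{2}\right) = \left(A + t\right) + \left(4 + 25\right) = \left(A + t\right) + 29 = 29 + A + t$)
$I{\left(j \right)} = 25 + j + 2 j^{2}$ ($I{\left(j \right)} = \left(j^{2} + j j\right) + \left(29 - 4 + j\right) = \left(j^{2} + j^{2}\right) + \left(25 + j\right) = 2 j^{2} + \left(25 + j\right) = 25 + j + 2 j^{2}$)
$-3034 + F{\left(I{\left(T{\left(-3,-3 \right)} \right)} \right)} = -3034 + \left(25 - 1 + 2 \left(-1\right)^{2}\right)^{2} = -3034 + \left(25 - 1 + 2 \cdot 1\right)^{2} = -3034 + \left(25 - 1 + 2\right)^{2} = -3034 + 26^{2} = -3034 + 676 = -2358$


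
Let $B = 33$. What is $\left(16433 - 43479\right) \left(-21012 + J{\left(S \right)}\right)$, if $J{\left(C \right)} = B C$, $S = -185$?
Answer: $733406382$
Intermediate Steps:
$J{\left(C \right)} = 33 C$
$\left(16433 - 43479\right) \left(-21012 + J{\left(S \right)}\right) = \left(16433 - 43479\right) \left(-21012 + 33 \left(-185\right)\right) = - 27046 \left(-21012 - 6105\right) = \left(-27046\right) \left(-27117\right) = 733406382$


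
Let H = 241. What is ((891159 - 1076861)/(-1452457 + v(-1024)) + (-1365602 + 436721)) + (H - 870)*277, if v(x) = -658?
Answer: -1602951314408/1453115 ≈ -1.1031e+6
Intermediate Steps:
((891159 - 1076861)/(-1452457 + v(-1024)) + (-1365602 + 436721)) + (H - 870)*277 = ((891159 - 1076861)/(-1452457 - 658) + (-1365602 + 436721)) + (241 - 870)*277 = (-185702/(-1453115) - 928881) - 629*277 = (-185702*(-1/1453115) - 928881) - 174233 = (185702/1453115 - 928881) - 174233 = -1349770728613/1453115 - 174233 = -1602951314408/1453115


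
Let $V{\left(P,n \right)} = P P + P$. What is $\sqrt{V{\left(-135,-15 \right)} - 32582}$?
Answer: $2 i \sqrt{3623} \approx 120.38 i$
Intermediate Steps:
$V{\left(P,n \right)} = P + P^{2}$ ($V{\left(P,n \right)} = P^{2} + P = P + P^{2}$)
$\sqrt{V{\left(-135,-15 \right)} - 32582} = \sqrt{- 135 \left(1 - 135\right) - 32582} = \sqrt{\left(-135\right) \left(-134\right) - 32582} = \sqrt{18090 - 32582} = \sqrt{-14492} = 2 i \sqrt{3623}$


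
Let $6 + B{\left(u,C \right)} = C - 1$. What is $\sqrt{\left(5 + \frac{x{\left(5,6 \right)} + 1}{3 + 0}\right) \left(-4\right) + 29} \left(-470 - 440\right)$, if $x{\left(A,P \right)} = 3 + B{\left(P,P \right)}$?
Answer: $- 910 \sqrt{5} \approx -2034.8$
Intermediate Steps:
$B{\left(u,C \right)} = -7 + C$ ($B{\left(u,C \right)} = -6 + \left(C - 1\right) = -6 + \left(-1 + C\right) = -7 + C$)
$x{\left(A,P \right)} = -4 + P$ ($x{\left(A,P \right)} = 3 + \left(-7 + P\right) = -4 + P$)
$\sqrt{\left(5 + \frac{x{\left(5,6 \right)} + 1}{3 + 0}\right) \left(-4\right) + 29} \left(-470 - 440\right) = \sqrt{\left(5 + \frac{\left(-4 + 6\right) + 1}{3 + 0}\right) \left(-4\right) + 29} \left(-470 - 440\right) = \sqrt{\left(5 + \frac{2 + 1}{3}\right) \left(-4\right) + 29} \left(-910\right) = \sqrt{\left(5 + 3 \cdot \frac{1}{3}\right) \left(-4\right) + 29} \left(-910\right) = \sqrt{\left(5 + 1\right) \left(-4\right) + 29} \left(-910\right) = \sqrt{6 \left(-4\right) + 29} \left(-910\right) = \sqrt{-24 + 29} \left(-910\right) = \sqrt{5} \left(-910\right) = - 910 \sqrt{5}$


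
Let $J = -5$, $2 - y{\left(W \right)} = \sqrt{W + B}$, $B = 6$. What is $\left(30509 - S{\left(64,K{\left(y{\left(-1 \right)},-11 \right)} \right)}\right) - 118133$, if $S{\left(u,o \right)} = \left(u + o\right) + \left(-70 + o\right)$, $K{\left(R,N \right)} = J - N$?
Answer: $-87630$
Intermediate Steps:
$y{\left(W \right)} = 2 - \sqrt{6 + W}$ ($y{\left(W \right)} = 2 - \sqrt{W + 6} = 2 - \sqrt{6 + W}$)
$K{\left(R,N \right)} = -5 - N$
$S{\left(u,o \right)} = -70 + u + 2 o$ ($S{\left(u,o \right)} = \left(o + u\right) + \left(-70 + o\right) = -70 + u + 2 o$)
$\left(30509 - S{\left(64,K{\left(y{\left(-1 \right)},-11 \right)} \right)}\right) - 118133 = \left(30509 - \left(-70 + 64 + 2 \left(-5 - -11\right)\right)\right) - 118133 = \left(30509 - \left(-70 + 64 + 2 \left(-5 + 11\right)\right)\right) - 118133 = \left(30509 - \left(-70 + 64 + 2 \cdot 6\right)\right) - 118133 = \left(30509 - \left(-70 + 64 + 12\right)\right) - 118133 = \left(30509 - 6\right) - 118133 = 30503 - 118133 = -87630$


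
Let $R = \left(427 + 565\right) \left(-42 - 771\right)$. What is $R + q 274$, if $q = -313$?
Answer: $-892258$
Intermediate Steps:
$R = -806496$ ($R = 992 \left(-813\right) = -806496$)
$R + q 274 = -806496 - 85762 = -892258$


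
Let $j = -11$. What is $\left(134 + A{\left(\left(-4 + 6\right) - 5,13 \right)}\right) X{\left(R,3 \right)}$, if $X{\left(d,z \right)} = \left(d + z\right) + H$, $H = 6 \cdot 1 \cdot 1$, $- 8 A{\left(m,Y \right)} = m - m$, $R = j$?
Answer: $-268$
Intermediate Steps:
$R = -11$
$A{\left(m,Y \right)} = 0$ ($A{\left(m,Y \right)} = - \frac{m - m}{8} = \left(- \frac{1}{8}\right) 0 = 0$)
$H = 6$ ($H = 6 \cdot 1 = 6$)
$X{\left(d,z \right)} = 6 + d + z$ ($X{\left(d,z \right)} = \left(d + z\right) + 6 = 6 + d + z$)
$\left(134 + A{\left(\left(-4 + 6\right) - 5,13 \right)}\right) X{\left(R,3 \right)} = \left(134 + 0\right) \left(6 - 11 + 3\right) = 134 \left(-2\right) = -268$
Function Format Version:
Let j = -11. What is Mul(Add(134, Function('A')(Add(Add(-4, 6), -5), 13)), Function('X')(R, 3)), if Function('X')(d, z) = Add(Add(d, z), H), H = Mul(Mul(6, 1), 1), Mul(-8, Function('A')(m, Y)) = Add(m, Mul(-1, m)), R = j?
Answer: -268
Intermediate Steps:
R = -11
Function('A')(m, Y) = 0 (Function('A')(m, Y) = Mul(Rational(-1, 8), Add(m, Mul(-1, m))) = Mul(Rational(-1, 8), 0) = 0)
H = 6 (H = Mul(6, 1) = 6)
Function('X')(d, z) = Add(6, d, z) (Function('X')(d, z) = Add(Add(d, z), 6) = Add(6, d, z))
Mul(Add(134, Function('A')(Add(Add(-4, 6), -5), 13)), Function('X')(R, 3)) = Mul(Add(134, 0), Add(6, -11, 3)) = Mul(134, -2) = -268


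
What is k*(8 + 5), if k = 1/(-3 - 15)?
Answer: -13/18 ≈ -0.72222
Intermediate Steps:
k = -1/18 (k = 1/(-18) = -1/18 ≈ -0.055556)
k*(8 + 5) = -(8 + 5)/18 = -1/18*13 = -13/18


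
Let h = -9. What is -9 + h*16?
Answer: -153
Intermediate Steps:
-9 + h*16 = -9 - 9*16 = -9 - 144 = -153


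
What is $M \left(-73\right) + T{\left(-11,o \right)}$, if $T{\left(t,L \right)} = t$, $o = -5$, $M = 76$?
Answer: $-5559$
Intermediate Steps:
$M \left(-73\right) + T{\left(-11,o \right)} = 76 \left(-73\right) - 11 = -5548 - 11 = -5559$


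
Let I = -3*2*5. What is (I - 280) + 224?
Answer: -86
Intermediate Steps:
I = -30 (I = -6*5 = -30)
(I - 280) + 224 = (-30 - 280) + 224 = -310 + 224 = -86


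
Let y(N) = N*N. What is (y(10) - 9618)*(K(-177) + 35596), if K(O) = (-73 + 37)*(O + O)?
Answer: -460100120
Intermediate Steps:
y(N) = N²
K(O) = -72*O
(y(10) - 9618)*(K(-177) + 35596) = (10² - 9618)*(-72*(-177) + 35596) = (100 - 9618)*(12744 + 35596) = -9518*48340 = -460100120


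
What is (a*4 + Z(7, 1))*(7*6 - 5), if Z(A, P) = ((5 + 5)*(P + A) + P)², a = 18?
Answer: 245421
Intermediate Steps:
Z(A, P) = (10*A + 11*P)² (Z(A, P) = (10*(A + P) + P)² = ((10*A + 10*P) + P)² = (10*A + 11*P)²)
(a*4 + Z(7, 1))*(7*6 - 5) = (18*4 + (10*7 + 11*1)²)*(7*6 - 5) = (72 + (70 + 11)²)*(42 - 5) = (72 + 81²)*37 = (72 + 6561)*37 = 6633*37 = 245421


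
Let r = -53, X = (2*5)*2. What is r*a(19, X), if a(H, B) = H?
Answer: -1007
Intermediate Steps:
X = 20 (X = 10*2 = 20)
r*a(19, X) = -53*19 = -1007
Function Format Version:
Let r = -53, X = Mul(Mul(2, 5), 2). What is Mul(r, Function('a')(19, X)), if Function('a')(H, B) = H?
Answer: -1007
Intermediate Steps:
X = 20 (X = Mul(10, 2) = 20)
Mul(r, Function('a')(19, X)) = Mul(-53, 19) = -1007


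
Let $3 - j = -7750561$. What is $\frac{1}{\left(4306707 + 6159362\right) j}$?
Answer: $\frac{1}{81117937612916} \approx 1.2328 \cdot 10^{-14}$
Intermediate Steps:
$j = 7750564$ ($j = 3 - -7750561 = 3 + 7750561 = 7750564$)
$\frac{1}{\left(4306707 + 6159362\right) j} = \frac{1}{\left(4306707 + 6159362\right) 7750564} = \frac{1}{10466069} \cdot \frac{1}{7750564} = \frac{1}{81117937612916}$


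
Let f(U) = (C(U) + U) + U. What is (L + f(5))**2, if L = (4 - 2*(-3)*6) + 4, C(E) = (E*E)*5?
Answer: 32041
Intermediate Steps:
C(E) = 5*E**2 (C(E) = E**2*5 = 5*E**2)
L = 44 (L = (4 + 6*6) + 4 = (4 + 36) + 4 = 40 + 4 = 44)
f(U) = 2*U + 5*U**2 (f(U) = (5*U**2 + U) + U = (U + 5*U**2) + U = 2*U + 5*U**2)
(L + f(5))**2 = (44 + 5*(2 + 5*5))**2 = (44 + 5*(2 + 25))**2 = (44 + 5*27)**2 = (44 + 135)**2 = 179**2 = 32041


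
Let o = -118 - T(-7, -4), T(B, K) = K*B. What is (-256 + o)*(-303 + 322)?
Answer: -7638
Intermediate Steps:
T(B, K) = B*K
o = -146 (o = -118 - (-7)*(-4) = -118 - 1*28 = -118 - 28 = -146)
(-256 + o)*(-303 + 322) = (-256 - 146)*(-303 + 322) = -402*19 = -7638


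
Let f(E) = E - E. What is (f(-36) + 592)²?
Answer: 350464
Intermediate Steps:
f(E) = 0
(f(-36) + 592)² = (0 + 592)² = 592² = 350464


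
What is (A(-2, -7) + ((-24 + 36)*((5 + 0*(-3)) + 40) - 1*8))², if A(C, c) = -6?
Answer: 276676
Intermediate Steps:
(A(-2, -7) + ((-24 + 36)*((5 + 0*(-3)) + 40) - 1*8))² = (-6 + ((-24 + 36)*((5 + 0*(-3)) + 40) - 1*8))² = (-6 + (12*((5 + 0) + 40) - 8))² = (-6 + (12*(5 + 40) - 8))² = (-6 + (12*45 - 8))² = (-6 + (540 - 8))² = (-6 + 532)² = 526² = 276676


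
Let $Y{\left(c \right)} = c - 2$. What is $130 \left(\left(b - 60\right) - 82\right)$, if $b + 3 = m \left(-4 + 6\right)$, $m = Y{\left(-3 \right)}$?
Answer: $-20150$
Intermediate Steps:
$Y{\left(c \right)} = -2 + c$
$m = -5$ ($m = -2 - 3 = -5$)
$b = -13$ ($b = -3 - 5 \left(-4 + 6\right) = -3 - 10 = -13$)
$130 \left(\left(b - 60\right) - 82\right) = 130 \left(\left(-13 - 60\right) - 82\right) = 130 \left(-73 - 82\right) = 130 \left(-155\right) = -20150$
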